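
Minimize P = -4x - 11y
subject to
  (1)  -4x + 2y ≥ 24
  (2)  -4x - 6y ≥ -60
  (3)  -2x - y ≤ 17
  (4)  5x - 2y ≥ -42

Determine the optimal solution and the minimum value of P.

x = -66/19, y = 234/19, minimum P = -2310/19

At the optimal vertex, -4x - 6y = -60 and 5x - 2y = -42.
Solving simultaneously gives x = -66/19, y = 234/19.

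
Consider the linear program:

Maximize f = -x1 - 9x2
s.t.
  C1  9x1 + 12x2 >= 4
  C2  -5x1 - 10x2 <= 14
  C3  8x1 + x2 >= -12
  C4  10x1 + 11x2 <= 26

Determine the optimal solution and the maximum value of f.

x1 = 46/5, x2 = -6, maximum f = 224/5

Vertices and f = -x1 - 9x2:
  (104/15, -73/15) → f = 553/15
  (-148/87, 140/87) → f = -1112/87
  (46/5, -6) → f = 224/5
  (-79/39, 164/39) → f = -1397/39

The optimum lies where -5x1 - 10x2 = 14 and 10x1 + 11x2 = 26.
Solving simultaneously gives x1 = 46/5, x2 = -6.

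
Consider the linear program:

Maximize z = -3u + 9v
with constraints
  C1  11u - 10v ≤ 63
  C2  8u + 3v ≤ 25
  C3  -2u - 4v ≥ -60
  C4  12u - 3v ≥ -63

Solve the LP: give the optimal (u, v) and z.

Vertices and z = -3u + 9v:
  (439/113, -229/113) → z = -3378/113
  (-273/29, -483/29) → z = -3528/29
  (-19/10, 67/5) → z = 1263/10

At the optimal vertex, 8u + 3v = 25 and 12u - 3v = -63.
Solving simultaneously gives u = -19/10, v = 67/5.

u = -19/10, v = 67/5, maximum z = 1263/10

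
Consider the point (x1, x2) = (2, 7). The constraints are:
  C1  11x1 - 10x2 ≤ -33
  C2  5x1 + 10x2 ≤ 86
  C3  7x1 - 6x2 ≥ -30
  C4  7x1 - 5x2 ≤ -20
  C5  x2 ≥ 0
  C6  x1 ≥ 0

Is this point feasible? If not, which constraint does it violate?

feasible

C1: -48 ≤ -33 ✓
C2: 80 ≤ 86 ✓
C3: -28 ≥ -30 ✓
C4: -21 ≤ -20 ✓
C5: 7 ≥ 0 ✓
C6: 2 ≥ 0 ✓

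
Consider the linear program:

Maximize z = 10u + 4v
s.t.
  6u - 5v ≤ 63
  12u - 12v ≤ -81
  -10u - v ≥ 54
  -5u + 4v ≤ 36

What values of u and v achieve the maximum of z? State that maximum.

u = -28/5, v = 2, maximum z = -48

Vertices and z = 10u + 4v:
  (-243/44, 27/22) → z = -1107/22
  (-9, -9/4) → z = -99
  (-28/5, 2) → z = -48

At the optimal vertex, -10u - v = 54 and -5u + 4v = 36.
Solving simultaneously gives u = -28/5, v = 2.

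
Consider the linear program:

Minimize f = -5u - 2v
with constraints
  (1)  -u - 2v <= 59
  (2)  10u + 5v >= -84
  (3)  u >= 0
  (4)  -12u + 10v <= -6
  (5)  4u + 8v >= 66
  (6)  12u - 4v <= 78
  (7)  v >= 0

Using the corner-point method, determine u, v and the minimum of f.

u = 21/2, v = 12, minimum f = -153/2

Vertices and f = -5u - 2v:
  (177/34, 96/17) → f = -1269/34
  (21/2, 12) → f = -153/2
  (111/14, 30/7) → f = -675/14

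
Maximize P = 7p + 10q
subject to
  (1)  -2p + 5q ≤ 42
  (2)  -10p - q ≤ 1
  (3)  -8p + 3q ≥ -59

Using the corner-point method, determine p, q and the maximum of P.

p = 421/34, q = 227/17, maximum P = 7487/34

Extreme points and P = 7p + 10q:
  (-47/52, 209/26) → P = 3851/52
  (421/34, 227/17) → P = 7487/34
  (28/19, -299/19) → P = -2794/19

At the optimal vertex, -2p + 5q = 42 and -8p + 3q = -59.
Solving simultaneously gives p = 421/34, q = 227/17.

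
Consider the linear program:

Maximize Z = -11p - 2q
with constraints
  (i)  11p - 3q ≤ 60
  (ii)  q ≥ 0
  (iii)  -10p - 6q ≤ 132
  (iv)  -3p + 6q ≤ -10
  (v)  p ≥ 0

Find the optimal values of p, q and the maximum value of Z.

p = 10/3, q = 0, maximum Z = -110/3

Vertices and Z = -11p - 2q:
  (60/11, 0) → Z = -60
  (110/19, 70/57) → Z = -3770/57
  (10/3, 0) → Z = -110/3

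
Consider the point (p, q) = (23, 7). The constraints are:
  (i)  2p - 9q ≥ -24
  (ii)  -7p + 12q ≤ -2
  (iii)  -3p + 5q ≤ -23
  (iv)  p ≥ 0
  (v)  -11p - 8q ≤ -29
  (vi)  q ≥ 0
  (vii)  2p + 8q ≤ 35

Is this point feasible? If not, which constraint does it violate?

not feasible — violates (vii)

Constraint (vii): 2p + 8q = 102, which is not ≤ 35. All other constraints are satisfied.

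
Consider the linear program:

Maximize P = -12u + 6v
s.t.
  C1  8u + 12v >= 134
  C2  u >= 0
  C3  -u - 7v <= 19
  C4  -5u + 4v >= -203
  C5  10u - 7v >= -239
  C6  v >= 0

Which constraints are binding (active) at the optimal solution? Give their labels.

C2 and C5

Corner points and P = -12u + 6v:
  (0, 67/6) → P = 67
  (67/4, 0) → P = -201
  (0, 239/7) → P = 1434/7
  (203/5, 0) → P = -2436/5
The feasible region is unbounded (it extends along (7, 10), (4, 5)), but P strictly decreases along every unbounded feasible direction, so there is no improving ray and the maximum is attained at a vertex.

The maximum is at (0, 239/7). Substituting into each constraint, equality holds for C2 and C5; the remaining constraints have slack.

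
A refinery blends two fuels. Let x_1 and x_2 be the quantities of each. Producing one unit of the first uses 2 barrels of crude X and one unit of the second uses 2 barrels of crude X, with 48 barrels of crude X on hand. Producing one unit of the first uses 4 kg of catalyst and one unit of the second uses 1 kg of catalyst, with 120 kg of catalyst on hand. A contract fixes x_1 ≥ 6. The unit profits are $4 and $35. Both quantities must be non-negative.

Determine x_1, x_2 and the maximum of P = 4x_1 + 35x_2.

x_1 = 6, x_2 = 18, maximum P = 654

Corner points and P = 4x_1 + 35x_2:
  (24, 0) → P = 96
  (6, 0) → P = 24
  (6, 18) → P = 654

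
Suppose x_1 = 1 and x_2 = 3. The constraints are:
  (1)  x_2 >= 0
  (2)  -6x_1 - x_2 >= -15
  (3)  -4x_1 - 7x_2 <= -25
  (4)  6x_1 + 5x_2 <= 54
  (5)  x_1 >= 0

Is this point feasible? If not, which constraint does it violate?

(1): 3 ≥ 0 ✓
(2): -9 ≥ -15 ✓
(3): -25 ≤ -25 ✓
(4): 21 ≤ 54 ✓
(5): 1 ≥ 0 ✓

feasible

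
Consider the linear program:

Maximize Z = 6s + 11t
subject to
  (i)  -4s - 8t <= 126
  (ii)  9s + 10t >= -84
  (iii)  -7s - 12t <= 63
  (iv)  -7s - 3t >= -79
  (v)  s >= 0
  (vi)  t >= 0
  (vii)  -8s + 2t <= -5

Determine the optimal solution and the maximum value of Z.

Corner points and Z = 6s + 11t:
  (79/7, 0) → Z = 474/7
  (173/38, 597/38) → Z = 7605/38
  (5/8, 0) → Z = 15/4

s = 173/38, t = 597/38, maximum Z = 7605/38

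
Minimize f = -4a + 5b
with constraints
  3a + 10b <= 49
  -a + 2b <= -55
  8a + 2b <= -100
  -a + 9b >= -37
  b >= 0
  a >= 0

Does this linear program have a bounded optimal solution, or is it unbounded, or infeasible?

infeasible

The boundaries b = 0 and a = 0 meet at (0, 0), but that point violates -a + 2b ≤ -55. Every candidate vertex is excluded by some other constraint, so the feasible region is empty.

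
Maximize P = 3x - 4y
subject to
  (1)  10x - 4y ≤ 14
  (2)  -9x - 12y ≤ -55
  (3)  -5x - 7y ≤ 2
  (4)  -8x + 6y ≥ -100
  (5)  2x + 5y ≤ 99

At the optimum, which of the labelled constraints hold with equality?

(1) and (2)

Feasible corners and P = 3x - 4y:
  (97/39, 106/39) → P = -133/39
  (233/29, 481/29) → P = -1225/29
  (-913/21, 781/21) → P = -5863/21

The maximum is at (97/39, 106/39). Substituting into each constraint, equality holds for (1) and (2); the remaining constraints have slack.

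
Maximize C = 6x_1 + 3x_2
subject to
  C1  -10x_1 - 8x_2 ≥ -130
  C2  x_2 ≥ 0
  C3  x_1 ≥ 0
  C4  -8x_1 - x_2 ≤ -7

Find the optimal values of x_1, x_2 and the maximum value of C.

Extreme points and C = 6x_1 + 3x_2:
  (13, 0) → C = 78
  (0, 65/4) → C = 195/4
  (7/8, 0) → C = 21/4
  (0, 7) → C = 21

x_1 = 13, x_2 = 0, maximum C = 78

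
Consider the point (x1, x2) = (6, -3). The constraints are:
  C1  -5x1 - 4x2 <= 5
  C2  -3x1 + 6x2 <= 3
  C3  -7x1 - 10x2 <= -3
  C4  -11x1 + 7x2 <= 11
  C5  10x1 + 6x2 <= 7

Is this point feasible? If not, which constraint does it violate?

Constraint C5: 10x1 + 6x2 = 42, which is not ≤ 7. All other constraints are satisfied.

not feasible — violates C5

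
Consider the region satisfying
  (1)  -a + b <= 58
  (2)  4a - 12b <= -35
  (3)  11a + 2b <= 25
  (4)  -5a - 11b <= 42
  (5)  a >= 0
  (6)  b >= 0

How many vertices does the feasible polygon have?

3

Of the 15 pairwise boundary intersections, those satisfying every inequality are:
  (23/14, 97/28)
  (0, 35/12)
  (0, 25/2)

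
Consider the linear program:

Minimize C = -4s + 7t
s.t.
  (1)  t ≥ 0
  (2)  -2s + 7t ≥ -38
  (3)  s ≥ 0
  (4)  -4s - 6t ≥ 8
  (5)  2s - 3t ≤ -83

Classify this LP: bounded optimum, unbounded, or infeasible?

The boundaries t = 0 and 2s - 3t = -83 meet at (-83/2, 0), but that point violates s ≥ 0. Every candidate vertex is excluded by some other constraint, so the feasible region is empty.

infeasible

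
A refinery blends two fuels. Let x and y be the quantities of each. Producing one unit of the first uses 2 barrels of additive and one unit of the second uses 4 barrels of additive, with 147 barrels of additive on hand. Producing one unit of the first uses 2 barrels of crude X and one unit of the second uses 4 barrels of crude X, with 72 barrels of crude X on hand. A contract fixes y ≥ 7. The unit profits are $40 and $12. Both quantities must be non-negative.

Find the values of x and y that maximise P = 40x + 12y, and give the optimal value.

x = 22, y = 7, maximum P = 964

Corner points and P = 40x + 12y:
  (0, 18) → P = 216
  (0, 7) → P = 84
  (22, 7) → P = 964

The optimum lies where 2x + 4y = 72 and y = 7.
Solving simultaneously gives x = 22, y = 7.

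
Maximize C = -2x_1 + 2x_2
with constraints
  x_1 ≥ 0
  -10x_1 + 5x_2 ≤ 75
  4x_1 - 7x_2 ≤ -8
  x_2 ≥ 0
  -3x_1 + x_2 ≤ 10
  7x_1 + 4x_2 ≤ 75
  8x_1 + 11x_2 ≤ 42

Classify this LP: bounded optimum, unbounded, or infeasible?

Corner points and C = -2x_1 + 2x_2:
  (0, 8/7) → C = 16/7
  (0, 42/11) → C = 84/11
  (103/50, 58/25) → C = 13/25
The feasible region has finitely many vertices and no improving ray; the maximum is 84/11 at (0, 42/11).

bounded optimum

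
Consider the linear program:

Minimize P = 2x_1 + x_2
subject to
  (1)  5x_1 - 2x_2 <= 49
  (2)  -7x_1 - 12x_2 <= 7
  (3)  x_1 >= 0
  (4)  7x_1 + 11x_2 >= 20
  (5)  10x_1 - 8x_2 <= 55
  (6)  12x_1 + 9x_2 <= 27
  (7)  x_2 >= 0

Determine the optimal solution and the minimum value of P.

Vertices and P = 2x_1 + x_2:
  (0, 20/11) → P = 20/11
  (0, 3) → P = 3
  (39/23, 17/23) → P = 95/23

x_1 = 0, x_2 = 20/11, minimum P = 20/11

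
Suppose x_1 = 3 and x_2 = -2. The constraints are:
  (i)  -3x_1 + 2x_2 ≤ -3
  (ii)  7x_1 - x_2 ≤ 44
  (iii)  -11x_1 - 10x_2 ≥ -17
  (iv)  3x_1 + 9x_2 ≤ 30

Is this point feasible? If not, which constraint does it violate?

feasible

(i): -13 ≤ -3 ✓
(ii): 23 ≤ 44 ✓
(iii): -13 ≥ -17 ✓
(iv): -9 ≤ 30 ✓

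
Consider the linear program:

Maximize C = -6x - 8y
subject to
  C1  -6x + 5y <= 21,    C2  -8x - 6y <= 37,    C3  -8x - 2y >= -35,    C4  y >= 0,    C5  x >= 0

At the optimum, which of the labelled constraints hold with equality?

C4 and C5

Vertices and C = -6x - 8y:
  (133/52, 189/26) → C = -147/2
  (0, 21/5) → C = -168/5
  (35/8, 0) → C = -105/4
  (0, 0) → C = 0

The maximum is at (0, 0). Substituting into each constraint, equality holds for C4 and C5; the remaining constraints have slack.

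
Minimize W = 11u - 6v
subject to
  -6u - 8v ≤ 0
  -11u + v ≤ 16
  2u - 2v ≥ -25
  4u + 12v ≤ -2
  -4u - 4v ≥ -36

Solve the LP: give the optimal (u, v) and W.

u = 2/5, v = -3/10, minimum W = 31/5

Vertices and W = 11u - 6v:
  (2/5, -3/10) → W = 31/5
  (36, -27) → W = 558
  (55/4, -19/4) → W = 719/4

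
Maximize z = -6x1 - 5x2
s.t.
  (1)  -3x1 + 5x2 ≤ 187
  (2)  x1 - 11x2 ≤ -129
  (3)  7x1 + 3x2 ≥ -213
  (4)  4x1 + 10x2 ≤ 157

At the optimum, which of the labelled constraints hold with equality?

(2) and (3)

Extreme points and z = -6x1 - 5x2:
  (-813/22, 335/22) → z = 3203/22
  (-217/10, 1219/50) → z = 83/10
  (-273/8, 69/8) → z = 1293/8
  (437/54, 673/54) → z = -5987/54

The maximum is at (-273/8, 69/8). Substituting into each constraint, equality holds for (2) and (3); the remaining constraints have slack.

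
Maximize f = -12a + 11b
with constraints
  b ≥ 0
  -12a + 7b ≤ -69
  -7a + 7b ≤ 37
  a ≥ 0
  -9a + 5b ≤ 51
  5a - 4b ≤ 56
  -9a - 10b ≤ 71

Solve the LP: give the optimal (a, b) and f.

Feasible corners and f = -12a + 11b:
  (23/4, 0) → f = -69
  (56/5, 0) → f = -672/5
  (106/5, 927/35) → f = 1293/35
  (540/7, 577/7) → f = -19

a = 106/5, b = 927/35, maximum f = 1293/35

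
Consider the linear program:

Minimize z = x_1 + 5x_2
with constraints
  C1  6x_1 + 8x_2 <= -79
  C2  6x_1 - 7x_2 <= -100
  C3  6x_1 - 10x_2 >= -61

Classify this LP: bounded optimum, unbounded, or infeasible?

unbounded

From the feasible point (-191/6, -13), moving in the direction (-10, -6) keeps every constraint satisfied while z decreases without bound.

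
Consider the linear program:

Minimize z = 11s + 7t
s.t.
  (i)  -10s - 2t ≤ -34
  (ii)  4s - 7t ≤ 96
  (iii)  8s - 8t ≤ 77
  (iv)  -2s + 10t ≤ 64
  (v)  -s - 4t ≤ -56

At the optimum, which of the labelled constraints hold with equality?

Feasible corners and z = 11s + 7t:
  (641/32, 333/32) → z = 4691/16
  (189/10, 371/40) → z = 10913/40
  (152/9, 88/9) → z = 2288/9

The minimum is at (152/9, 88/9). Substituting into each constraint, equality holds for (iv) and (v); the remaining constraints have slack.

(iv) and (v)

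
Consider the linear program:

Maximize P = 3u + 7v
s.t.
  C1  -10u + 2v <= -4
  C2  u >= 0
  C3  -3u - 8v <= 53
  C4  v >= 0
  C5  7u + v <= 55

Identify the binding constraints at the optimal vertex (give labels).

Vertices and P = 3u + 7v:
  (2/5, 0) → P = 6/5
  (19/4, 87/4) → P = 333/2
  (55/7, 0) → P = 165/7

The maximum is at (19/4, 87/4). Substituting into each constraint, equality holds for C1 and C5; the remaining constraints have slack.

C1 and C5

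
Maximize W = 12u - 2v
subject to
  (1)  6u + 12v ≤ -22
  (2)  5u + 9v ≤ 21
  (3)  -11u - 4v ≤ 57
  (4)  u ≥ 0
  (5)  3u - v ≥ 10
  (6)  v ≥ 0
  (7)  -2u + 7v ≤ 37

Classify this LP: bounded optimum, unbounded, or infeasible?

infeasible

The boundaries 6u + 12v = -22 and 5u + 9v = 21 meet at (75, -118/3), but that point violates v ≥ 0. Every candidate vertex is excluded by some other constraint, so the feasible region is empty.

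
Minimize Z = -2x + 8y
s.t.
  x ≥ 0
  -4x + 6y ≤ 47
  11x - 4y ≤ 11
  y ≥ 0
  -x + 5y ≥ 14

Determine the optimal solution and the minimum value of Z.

Corner points and Z = -2x + 8y:
  (0, 47/6) → Z = 188/3
  (0, 14/5) → Z = 112/5
  (127/25, 561/50) → Z = 398/5
  (37/17, 55/17) → Z = 366/17

x = 37/17, y = 55/17, minimum Z = 366/17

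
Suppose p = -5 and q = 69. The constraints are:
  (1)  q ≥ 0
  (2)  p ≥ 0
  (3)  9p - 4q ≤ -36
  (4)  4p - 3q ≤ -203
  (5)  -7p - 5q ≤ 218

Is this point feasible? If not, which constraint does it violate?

not feasible — violates (2)

Constraint (2): p = -5, which is not ≥ 0. All other constraints are satisfied.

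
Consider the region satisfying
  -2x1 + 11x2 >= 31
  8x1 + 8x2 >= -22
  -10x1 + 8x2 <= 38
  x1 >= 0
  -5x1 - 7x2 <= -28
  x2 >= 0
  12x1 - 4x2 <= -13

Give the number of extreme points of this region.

4

Pairwise boundary intersections that survive every other constraint:
  (0, 19/4)
  (6/7, 163/28)
  (0, 4)
  (21/104, 401/104)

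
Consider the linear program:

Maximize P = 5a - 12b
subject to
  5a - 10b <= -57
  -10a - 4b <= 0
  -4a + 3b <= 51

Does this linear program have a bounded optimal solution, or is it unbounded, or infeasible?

Extreme points and P = 5a - 12b:
  (-19/10, 19/4) → P = -133/2
  (-102/23, 255/23) → P = -3570/23
The feasible region has finitely many vertices and no improving ray; the maximum is -133/2 at (-19/10, 19/4).

bounded optimum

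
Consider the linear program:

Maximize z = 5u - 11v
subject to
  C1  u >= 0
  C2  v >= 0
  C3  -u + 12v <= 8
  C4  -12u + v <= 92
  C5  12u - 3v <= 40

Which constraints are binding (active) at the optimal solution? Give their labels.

C2 and C5

Extreme points and z = 5u - 11v:
  (0, 0) → z = 0
  (0, 2/3) → z = -22/3
  (10/3, 0) → z = 50/3
  (168/47, 136/141) → z = 1024/141

The maximum is at (10/3, 0). Substituting into each constraint, equality holds for C2 and C5; the remaining constraints have slack.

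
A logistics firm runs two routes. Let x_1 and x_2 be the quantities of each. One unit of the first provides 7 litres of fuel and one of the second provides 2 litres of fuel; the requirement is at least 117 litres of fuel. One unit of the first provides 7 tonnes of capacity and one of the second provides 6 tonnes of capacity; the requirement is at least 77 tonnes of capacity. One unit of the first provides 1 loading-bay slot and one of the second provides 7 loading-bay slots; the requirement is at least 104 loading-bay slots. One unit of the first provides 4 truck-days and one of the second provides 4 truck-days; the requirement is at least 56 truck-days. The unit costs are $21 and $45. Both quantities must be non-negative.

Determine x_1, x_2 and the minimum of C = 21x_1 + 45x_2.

Vertices and C = 21x_1 + 45x_2:
  (0, 117/2) → C = 5265/2
  (104, 0) → C = 2184
  (13, 13) → C = 858
The feasible region is unbounded (it extends along (0, 1), (1, 0)), but C strictly increases along every unbounded feasible direction, so there is no improving ray and the minimum is attained at a vertex.

The optimum lies where 7x_1 + 2x_2 = 117 and x_1 + 7x_2 = 104.
Solving simultaneously gives x_1 = 13, x_2 = 13.

x_1 = 13, x_2 = 13, minimum C = 858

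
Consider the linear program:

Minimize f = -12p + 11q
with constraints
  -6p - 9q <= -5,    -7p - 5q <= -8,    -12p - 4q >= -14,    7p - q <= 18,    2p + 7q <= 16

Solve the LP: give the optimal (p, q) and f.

p = 19/16, q = -1/16, minimum f = -239/16

Vertices and f = -12p + 11q:
  (19/16, -1/16) → f = -239/16
  (-8/13, 32/13) → f = 448/13
  (17/38, 41/19) → f = 349/19

The optimum lies where -7p - 5q = -8 and -12p - 4q = -14.
Solving simultaneously gives p = 19/16, q = -1/16.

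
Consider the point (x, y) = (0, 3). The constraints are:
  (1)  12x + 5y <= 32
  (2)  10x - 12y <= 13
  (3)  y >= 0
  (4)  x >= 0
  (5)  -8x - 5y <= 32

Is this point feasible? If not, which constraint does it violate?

(1): 15 ≤ 32 ✓
(2): -36 ≤ 13 ✓
(3): 3 ≥ 0 ✓
(4): 0 ≥ 0 ✓
(5): -15 ≤ 32 ✓

feasible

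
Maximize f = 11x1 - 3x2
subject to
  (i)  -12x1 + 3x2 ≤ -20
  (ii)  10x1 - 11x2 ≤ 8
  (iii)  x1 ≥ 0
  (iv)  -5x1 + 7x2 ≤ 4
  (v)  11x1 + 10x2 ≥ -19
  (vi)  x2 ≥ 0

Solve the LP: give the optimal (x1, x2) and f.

x1 = 20/3, x2 = 16/3, maximum f = 172/3

Corner points and f = 11x1 - 3x2:
  (98/51, 52/51) → f = 922/51
  (152/69, 148/69) → f = 1228/69
  (20/3, 16/3) → f = 172/3

The optimum lies where 10x1 - 11x2 = 8 and -5x1 + 7x2 = 4.
Solving simultaneously gives x1 = 20/3, x2 = 16/3.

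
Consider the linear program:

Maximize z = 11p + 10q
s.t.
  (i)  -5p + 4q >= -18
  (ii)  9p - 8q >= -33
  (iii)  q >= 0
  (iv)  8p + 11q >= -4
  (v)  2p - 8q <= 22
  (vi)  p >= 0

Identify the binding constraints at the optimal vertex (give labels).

(i) and (ii)

Feasible corners and z = 11p + 10q:
  (69, 327/4) → z = 3153/2
  (18/5, 0) → z = 198/5
  (0, 33/8) → z = 165/4
  (0, 0) → z = 0

The maximum is at (69, 327/4). Substituting into each constraint, equality holds for (i) and (ii); the remaining constraints have slack.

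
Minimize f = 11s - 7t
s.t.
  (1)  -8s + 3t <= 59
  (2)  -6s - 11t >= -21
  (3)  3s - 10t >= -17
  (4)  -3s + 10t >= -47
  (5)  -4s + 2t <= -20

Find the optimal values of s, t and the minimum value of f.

s = 131/28, t = -9/14, minimum f = 1567/28

Extreme points and f = 11s - 7t:
  (727/93, -73/31) → f = 9530/93
  (131/28, -9/14) → f = 1567/28
  (53/17, -64/17) → f = 1031/17

The optimum lies where -6s - 11t = -21 and -4s + 2t = -20.
Solving simultaneously gives s = 131/28, t = -9/14.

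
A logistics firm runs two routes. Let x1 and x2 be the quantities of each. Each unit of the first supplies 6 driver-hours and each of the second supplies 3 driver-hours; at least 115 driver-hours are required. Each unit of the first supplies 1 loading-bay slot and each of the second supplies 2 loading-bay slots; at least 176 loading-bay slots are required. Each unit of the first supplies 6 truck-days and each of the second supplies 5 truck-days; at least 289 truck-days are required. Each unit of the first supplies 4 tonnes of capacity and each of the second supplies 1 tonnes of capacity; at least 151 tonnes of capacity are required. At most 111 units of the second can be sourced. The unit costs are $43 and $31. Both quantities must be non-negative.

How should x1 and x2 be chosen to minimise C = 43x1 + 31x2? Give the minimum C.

Feasible corners and C = 43x1 + 31x2:
  (176, 0) → C = 7568
  (18, 79) → C = 3223
  (10, 111) → C = 3871
The feasible region is unbounded (it extends along (1, 0)), but C strictly increases along every unbounded feasible direction, so there is no improving ray and the minimum is attained at a vertex.

The optimum lies where x1 + 2x2 = 176 and 4x1 + x2 = 151.
Solving simultaneously gives x1 = 18, x2 = 79.

x1 = 18, x2 = 79, minimum C = 3223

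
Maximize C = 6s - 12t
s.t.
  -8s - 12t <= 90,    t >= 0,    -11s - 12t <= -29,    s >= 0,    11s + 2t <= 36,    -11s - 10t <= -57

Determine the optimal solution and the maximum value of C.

Feasible corners and C = 6s - 12t:
  (0, 18) → C = -216
  (0, 57/10) → C = -342/5
  (123/44, 21/8) → C = -162/11

The optimum lies where 11s + 2t = 36 and -11s - 10t = -57.
Solving simultaneously gives s = 123/44, t = 21/8.

s = 123/44, t = 21/8, maximum C = -162/11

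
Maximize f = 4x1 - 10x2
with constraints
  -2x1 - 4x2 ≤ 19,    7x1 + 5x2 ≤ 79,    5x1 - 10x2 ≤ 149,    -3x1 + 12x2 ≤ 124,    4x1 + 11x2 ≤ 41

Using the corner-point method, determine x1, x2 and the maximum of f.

Feasible corners and f = 4x1 - 10x2:
  (203/20, -393/40) → f = 2777/20
  (-181/9, 191/36) → f = -267/2
  (307/19, -648/95) → f = 2524/19
  (664/57, -29/57) → f = 982/19
  (-872/81, 619/81) → f = -3226/27

x1 = 203/20, x2 = -393/40, maximum f = 2777/20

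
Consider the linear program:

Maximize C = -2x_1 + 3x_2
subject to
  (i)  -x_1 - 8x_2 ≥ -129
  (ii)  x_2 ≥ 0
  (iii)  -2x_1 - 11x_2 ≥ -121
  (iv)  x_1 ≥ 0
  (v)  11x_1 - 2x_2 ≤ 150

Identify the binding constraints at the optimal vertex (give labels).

Extreme points and C = -2x_1 + 3x_2:
  (0, 0) → C = 0
  (150/11, 0) → C = -300/11
  (0, 11) → C = 33
  (1892/125, 1031/125) → C = -691/125

The maximum is at (0, 11). Substituting into each constraint, equality holds for (iii) and (iv); the remaining constraints have slack.

(iii) and (iv)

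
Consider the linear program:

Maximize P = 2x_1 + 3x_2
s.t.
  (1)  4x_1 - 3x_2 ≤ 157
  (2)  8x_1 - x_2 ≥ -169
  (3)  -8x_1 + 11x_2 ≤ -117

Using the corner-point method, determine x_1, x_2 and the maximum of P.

x_1 = 344/5, x_2 = 197/5, maximum P = 1279/5

Corner points and P = 2x_1 + 3x_2:
  (-166/5, -483/5) → P = -1781/5
  (344/5, 197/5) → P = 1279/5
  (-247/10, -143/5) → P = -676/5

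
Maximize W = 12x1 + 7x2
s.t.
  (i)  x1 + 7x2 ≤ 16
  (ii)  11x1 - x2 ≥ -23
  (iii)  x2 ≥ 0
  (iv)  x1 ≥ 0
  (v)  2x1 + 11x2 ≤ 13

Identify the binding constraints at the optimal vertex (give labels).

Extreme points and W = 12x1 + 7x2:
  (0, 0) → W = 0
  (13/2, 0) → W = 78
  (0, 13/11) → W = 91/11

The maximum is at (13/2, 0). Substituting into each constraint, equality holds for (iii) and (v); the remaining constraints have slack.

(iii) and (v)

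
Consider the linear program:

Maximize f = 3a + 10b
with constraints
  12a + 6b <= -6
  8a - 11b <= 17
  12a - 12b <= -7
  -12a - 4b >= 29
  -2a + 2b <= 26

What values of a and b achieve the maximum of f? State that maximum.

a = -81/16, b = 127/16, maximum f = 1027/16

Feasible corners and f = 3a + 10b:
  (-281/36, -65/9) → f = -3443/36
  (-160/3, -121/3) → f = -1690/3
  (-47/24, -11/8) → f = -157/8
  (-81/16, 127/16) → f = 1027/16

The binding constraints are -12a - 4b = 29 and -2a + 2b = 26.
Solving simultaneously gives a = -81/16, b = 127/16.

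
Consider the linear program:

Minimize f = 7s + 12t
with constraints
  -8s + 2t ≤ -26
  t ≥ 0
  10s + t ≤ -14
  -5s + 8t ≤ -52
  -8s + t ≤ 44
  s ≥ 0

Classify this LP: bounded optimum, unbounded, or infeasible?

infeasible

The boundaries t = 0 and -5s + 8t = -52 meet at (52/5, 0), but that point violates 10s + t ≤ -14. Every candidate vertex is excluded by some other constraint, so the feasible region is empty.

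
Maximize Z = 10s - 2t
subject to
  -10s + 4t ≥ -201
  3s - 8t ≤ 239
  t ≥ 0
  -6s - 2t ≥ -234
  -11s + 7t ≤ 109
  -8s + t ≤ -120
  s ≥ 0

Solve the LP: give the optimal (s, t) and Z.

At the optimal vertex, -10s + 4t = -201 and -6s - 2t = -234.
Solving simultaneously gives s = 669/22, t = 567/22.

s = 669/22, t = 567/22, maximum Z = 2778/11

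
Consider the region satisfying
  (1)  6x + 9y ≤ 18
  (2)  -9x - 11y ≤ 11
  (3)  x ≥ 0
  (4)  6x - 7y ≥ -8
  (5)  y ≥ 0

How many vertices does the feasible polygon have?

4

Of the 10 pairwise boundary intersections, those satisfying every inequality are:
  (9/16, 13/8)
  (3, 0)
  (0, 8/7)
  (0, 0)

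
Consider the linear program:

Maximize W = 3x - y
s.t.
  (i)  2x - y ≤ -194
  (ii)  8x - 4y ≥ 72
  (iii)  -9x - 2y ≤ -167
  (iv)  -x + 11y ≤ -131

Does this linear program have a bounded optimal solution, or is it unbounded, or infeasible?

Constraints 2x - y ≤ -194 and 8x - 4y ≥ 72 have parallel boundaries but demand opposite sides — no point can satisfy both, so the region is empty.

infeasible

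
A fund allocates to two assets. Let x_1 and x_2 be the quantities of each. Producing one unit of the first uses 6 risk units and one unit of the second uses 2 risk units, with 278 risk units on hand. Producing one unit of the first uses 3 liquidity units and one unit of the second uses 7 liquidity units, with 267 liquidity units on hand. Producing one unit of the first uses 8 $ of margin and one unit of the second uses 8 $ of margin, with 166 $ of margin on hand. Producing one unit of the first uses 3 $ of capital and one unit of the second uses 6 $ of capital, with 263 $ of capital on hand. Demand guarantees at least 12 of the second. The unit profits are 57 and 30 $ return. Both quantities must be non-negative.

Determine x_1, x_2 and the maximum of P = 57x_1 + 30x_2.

x_1 = 35/4, x_2 = 12, maximum P = 3435/4

Vertices and P = 57x_1 + 30x_2:
  (0, 83/4) → P = 1245/2
  (0, 12) → P = 360
  (35/4, 12) → P = 3435/4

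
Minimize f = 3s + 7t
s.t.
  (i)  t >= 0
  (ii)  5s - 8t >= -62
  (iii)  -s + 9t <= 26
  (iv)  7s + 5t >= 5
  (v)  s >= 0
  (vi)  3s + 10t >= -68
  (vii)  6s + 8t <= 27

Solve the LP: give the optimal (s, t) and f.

s = 5/7, t = 0, minimum f = 15/7

At the optimal vertex, t = 0 and 7s + 5t = 5.
Solving simultaneously gives s = 5/7, t = 0.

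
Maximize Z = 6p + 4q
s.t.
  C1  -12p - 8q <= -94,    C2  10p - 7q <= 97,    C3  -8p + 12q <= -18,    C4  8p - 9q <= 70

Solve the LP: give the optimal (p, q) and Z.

Extreme points and Z = 6p + 4q:
  (159/26, 67/26) → Z = 47
  (703/86, -22/43) → Z = 47
  (519/32, 149/16) → Z = 2153/16
  (383/34, 38/17) → Z = 1301/17

p = 519/32, q = 149/16, maximum Z = 2153/16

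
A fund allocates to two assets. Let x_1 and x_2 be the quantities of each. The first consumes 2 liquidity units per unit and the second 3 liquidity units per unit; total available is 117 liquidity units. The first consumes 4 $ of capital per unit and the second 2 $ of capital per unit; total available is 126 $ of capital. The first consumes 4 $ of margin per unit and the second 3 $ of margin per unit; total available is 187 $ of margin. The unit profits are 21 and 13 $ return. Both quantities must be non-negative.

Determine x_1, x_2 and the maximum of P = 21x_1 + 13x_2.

Corner points and P = 21x_1 + 13x_2:
  (0, 0) → P = 0
  (0, 39) → P = 507
  (63/2, 0) → P = 1323/2
  (18, 27) → P = 729

The optimum lies where 2x_1 + 3x_2 = 117 and 4x_1 + 2x_2 = 126.
Solving simultaneously gives x_1 = 18, x_2 = 27.

x_1 = 18, x_2 = 27, maximum P = 729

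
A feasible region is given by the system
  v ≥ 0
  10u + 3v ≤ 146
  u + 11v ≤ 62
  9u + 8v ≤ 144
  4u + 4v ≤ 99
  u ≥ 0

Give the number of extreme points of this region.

5

Intersecting each pair of boundary lines and keeping only the points that satisfy every inequality leaves:
  (73/5, 0)
  (0, 0)
  (736/53, 126/53)
  (1088/91, 414/91)
  (0, 62/11)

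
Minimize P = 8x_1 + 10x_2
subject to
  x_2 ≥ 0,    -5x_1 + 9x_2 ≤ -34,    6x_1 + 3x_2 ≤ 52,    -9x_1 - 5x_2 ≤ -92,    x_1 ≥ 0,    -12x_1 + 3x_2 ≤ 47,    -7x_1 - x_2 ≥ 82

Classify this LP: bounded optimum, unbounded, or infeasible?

The boundaries -12x_1 + 3x_2 = 47 and -7x_1 - x_2 = 82 meet at (-293/33, -655/33), but that point violates x_2 ≥ 0. Every candidate vertex is excluded by some other constraint, so the feasible region is empty.

infeasible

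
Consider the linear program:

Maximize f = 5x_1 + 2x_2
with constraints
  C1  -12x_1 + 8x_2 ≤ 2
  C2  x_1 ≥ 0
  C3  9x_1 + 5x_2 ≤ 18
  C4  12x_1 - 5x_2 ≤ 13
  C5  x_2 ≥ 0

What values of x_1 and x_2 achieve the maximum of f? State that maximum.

x_1 = 31/21, x_2 = 33/35, maximum f = 139/15

Vertices and f = 5x_1 + 2x_2:
  (0, 1/4) → f = 1/2
  (67/66, 39/22) → f = 569/66
  (0, 0) → f = 0
  (31/21, 33/35) → f = 139/15
  (13/12, 0) → f = 65/12

The binding constraints are 9x_1 + 5x_2 = 18 and 12x_1 - 5x_2 = 13.
Solving simultaneously gives x_1 = 31/21, x_2 = 33/35.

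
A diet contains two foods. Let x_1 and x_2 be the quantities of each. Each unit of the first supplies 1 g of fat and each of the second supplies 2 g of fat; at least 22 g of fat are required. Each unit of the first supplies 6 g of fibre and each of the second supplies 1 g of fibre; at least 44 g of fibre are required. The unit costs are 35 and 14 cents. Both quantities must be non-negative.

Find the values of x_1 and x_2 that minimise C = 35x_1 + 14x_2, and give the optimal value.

Vertices and C = 35x_1 + 14x_2:
  (0, 44) → C = 616
  (22, 0) → C = 770
  (6, 8) → C = 322
The feasible region is unbounded (it extends along (0, 1), (1, 0)), but C strictly increases along every unbounded feasible direction, so there is no improving ray and the minimum is attained at a vertex.

The optimum lies where x_1 + 2x_2 = 22 and 6x_1 + x_2 = 44.
Solving simultaneously gives x_1 = 6, x_2 = 8.

x_1 = 6, x_2 = 8, minimum C = 322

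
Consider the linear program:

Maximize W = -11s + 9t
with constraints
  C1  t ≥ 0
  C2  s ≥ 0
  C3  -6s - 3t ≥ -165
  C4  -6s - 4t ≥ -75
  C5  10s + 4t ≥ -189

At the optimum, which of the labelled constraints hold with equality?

Corner points and W = -11s + 9t:
  (0, 0) → W = 0
  (25/2, 0) → W = -275/2
  (0, 75/4) → W = 675/4

The maximum is at (0, 75/4). Substituting into each constraint, equality holds for C2 and C4; the remaining constraints have slack.

C2 and C4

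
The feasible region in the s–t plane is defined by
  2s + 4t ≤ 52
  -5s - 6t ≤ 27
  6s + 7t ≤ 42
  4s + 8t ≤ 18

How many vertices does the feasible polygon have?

3

Intersecting each pair of boundary lines and keeping only the points that satisfy every inequality leaves:
  (441, -372)
  (-81/4, 99/8)
  (21/2, -3)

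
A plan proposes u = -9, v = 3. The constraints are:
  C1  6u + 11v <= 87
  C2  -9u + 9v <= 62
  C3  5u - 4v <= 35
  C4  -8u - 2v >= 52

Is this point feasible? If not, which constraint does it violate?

Constraint C2: -9u + 9v = 108, which is not ≤ 62. All other constraints are satisfied.

not feasible — violates C2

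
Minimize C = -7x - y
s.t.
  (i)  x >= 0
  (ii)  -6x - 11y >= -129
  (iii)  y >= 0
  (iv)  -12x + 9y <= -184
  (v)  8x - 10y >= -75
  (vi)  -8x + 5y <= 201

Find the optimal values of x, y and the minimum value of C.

x = 43/2, y = 0, minimum C = -301/2

Extreme points and C = -7x - y:
  (43/2, 0) → C = -301/2
  (3185/186, 74/31) → C = -22739/186
  (46/3, 0) → C = -322/3

The binding constraints are -6x - 11y = -129 and y = 0.
Solving simultaneously gives x = 43/2, y = 0.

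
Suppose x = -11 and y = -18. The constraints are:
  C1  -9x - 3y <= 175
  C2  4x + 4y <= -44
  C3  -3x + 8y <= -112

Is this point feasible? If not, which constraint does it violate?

not feasible — violates C3

Constraint C3: -3x + 8y = -111, which is not ≤ -112. All other constraints are satisfied.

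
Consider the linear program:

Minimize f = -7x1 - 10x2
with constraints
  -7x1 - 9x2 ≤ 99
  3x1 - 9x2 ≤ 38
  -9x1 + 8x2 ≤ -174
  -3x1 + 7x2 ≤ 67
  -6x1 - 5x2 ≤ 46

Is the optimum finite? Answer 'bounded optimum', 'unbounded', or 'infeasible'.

From the feasible point (1262/57, 60/19), moving in the direction (9, 3) keeps every constraint satisfied while f decreases without bound.

unbounded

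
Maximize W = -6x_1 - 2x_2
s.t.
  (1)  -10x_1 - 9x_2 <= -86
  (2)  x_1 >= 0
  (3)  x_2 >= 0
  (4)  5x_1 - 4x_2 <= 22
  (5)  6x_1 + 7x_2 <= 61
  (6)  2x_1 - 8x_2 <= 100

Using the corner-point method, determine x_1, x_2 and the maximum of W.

Feasible corners and W = -6x_1 - 2x_2:
  (542/85, 42/17) → W = -216/5
  (53/16, 47/8) → W = -253/8
  (398/59, 173/59) → W = -2734/59

The binding constraints are -10x_1 - 9x_2 = -86 and 6x_1 + 7x_2 = 61.
Solving simultaneously gives x_1 = 53/16, x_2 = 47/8.

x_1 = 53/16, x_2 = 47/8, maximum W = -253/8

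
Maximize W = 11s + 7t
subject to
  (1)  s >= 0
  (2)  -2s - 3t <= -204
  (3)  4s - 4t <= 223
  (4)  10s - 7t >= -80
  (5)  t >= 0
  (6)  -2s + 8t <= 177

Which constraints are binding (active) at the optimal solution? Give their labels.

Extreme points and W = 11s + 7t:
  (297/4, 37/2) → W = 3785/4
  (1101/22, 381/11) → W = 17445/22
  (623/6, 577/12) → W = 5915/4

The maximum is at (623/6, 577/12). Substituting into each constraint, equality holds for (3) and (6); the remaining constraints have slack.

(3) and (6)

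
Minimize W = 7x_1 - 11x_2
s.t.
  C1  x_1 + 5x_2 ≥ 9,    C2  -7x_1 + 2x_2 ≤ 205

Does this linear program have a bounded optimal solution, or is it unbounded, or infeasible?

unbounded

From the feasible point (-1007/37, 268/37), moving in the direction (2, 7) keeps every constraint satisfied while W decreases without bound.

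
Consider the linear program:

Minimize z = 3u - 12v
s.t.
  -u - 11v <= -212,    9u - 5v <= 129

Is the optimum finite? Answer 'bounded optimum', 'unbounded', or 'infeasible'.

unbounded

From the feasible point (2479/104, 1779/104), moving in the direction (5, 9) keeps every constraint satisfied while z decreases without bound.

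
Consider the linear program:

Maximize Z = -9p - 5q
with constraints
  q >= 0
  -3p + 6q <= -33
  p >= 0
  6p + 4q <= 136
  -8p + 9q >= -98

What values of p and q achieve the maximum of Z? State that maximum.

Extreme points and Z = -9p - 5q:
  (11, 0) → Z = -99
  (49/4, 0) → Z = -441/4
  (97/7, 10/7) → Z = -923/7

p = 11, q = 0, maximum Z = -99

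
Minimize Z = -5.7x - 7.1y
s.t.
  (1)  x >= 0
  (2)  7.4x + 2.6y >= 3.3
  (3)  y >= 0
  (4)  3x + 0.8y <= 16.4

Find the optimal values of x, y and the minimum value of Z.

Vertices and Z = -5.7x - 7.1y:
  (0, 33/26) → Z = -2343/260
  (0, 41/2) → Z = -2911/20
  (33/74, 0) → Z = -1881/740
  (82/15, 0) → Z = -779/25

The optimum lies where x = 0 and 3x + 0.8y = 16.4.
Solving simultaneously gives x = 0, y = 41/2.

x = 0, y = 20.5, minimum Z = -145.55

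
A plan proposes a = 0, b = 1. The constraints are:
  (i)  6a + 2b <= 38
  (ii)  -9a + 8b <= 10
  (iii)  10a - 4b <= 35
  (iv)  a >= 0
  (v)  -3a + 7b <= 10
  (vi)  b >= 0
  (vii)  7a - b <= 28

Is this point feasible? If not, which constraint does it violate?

(i): 2 ≤ 38 ✓
(ii): 8 ≤ 10 ✓
(iii): -4 ≤ 35 ✓
(iv): 0 ≥ 0 ✓
(v): 7 ≤ 10 ✓
(vi): 1 ≥ 0 ✓
(vii): -1 ≤ 28 ✓

feasible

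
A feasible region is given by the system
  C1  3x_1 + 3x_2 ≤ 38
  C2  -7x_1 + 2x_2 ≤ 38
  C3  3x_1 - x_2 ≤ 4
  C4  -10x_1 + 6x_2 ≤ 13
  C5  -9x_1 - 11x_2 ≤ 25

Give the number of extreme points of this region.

Intersecting each pair of boundary lines and keeping only the points that satisfy every inequality leaves:
  (25/6, 17/2)
  (63/16, 419/48)
  (19/42, -37/14)
  (-293/164, -133/164)

4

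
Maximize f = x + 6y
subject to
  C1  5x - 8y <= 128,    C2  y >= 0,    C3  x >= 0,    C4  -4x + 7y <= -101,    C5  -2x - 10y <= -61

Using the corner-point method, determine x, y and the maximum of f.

Feasible corners and f = x + 6y:
  (88/3, 7/3) → f = 130/3
  (884/33, 49/66) → f = 1031/33
  (479/18, 7/9) → f = 563/18

The binding constraints are 5x - 8y = 128 and -4x + 7y = -101.
Solving simultaneously gives x = 88/3, y = 7/3.

x = 88/3, y = 7/3, maximum f = 130/3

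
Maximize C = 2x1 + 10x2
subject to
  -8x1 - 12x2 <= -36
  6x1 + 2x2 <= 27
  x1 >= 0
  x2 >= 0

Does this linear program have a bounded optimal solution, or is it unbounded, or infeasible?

bounded optimum

Vertices and C = 2x1 + 10x2:
  (9/2, 0) → C = 9
  (0, 3) → C = 30
  (0, 27/2) → C = 135
The feasible region has finitely many vertices and no improving ray; the maximum is 135 at (0, 27/2).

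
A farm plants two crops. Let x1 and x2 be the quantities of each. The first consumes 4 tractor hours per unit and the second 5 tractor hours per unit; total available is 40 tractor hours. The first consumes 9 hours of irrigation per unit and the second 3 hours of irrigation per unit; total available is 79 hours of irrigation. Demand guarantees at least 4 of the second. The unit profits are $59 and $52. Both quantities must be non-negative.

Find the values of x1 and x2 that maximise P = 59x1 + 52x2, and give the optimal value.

x1 = 5, x2 = 4, maximum P = 503

Extreme points and P = 59x1 + 52x2:
  (0, 8) → P = 416
  (0, 4) → P = 208
  (5, 4) → P = 503

At the optimal vertex, 4x1 + 5x2 = 40 and x2 = 4.
Solving simultaneously gives x1 = 5, x2 = 4.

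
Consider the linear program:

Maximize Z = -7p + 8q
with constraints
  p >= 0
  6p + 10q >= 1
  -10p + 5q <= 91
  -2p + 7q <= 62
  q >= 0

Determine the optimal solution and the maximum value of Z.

Extreme points and Z = -7p + 8q:
  (0, 1/10) → Z = 4/5
  (0, 62/7) → Z = 496/7
  (1/6, 0) → Z = -7/6
The feasible region is unbounded (it extends along (7, 2), (1, 0)), but Z strictly decreases along every unbounded feasible direction, so there is no improving ray and the maximum is attained at a vertex.

At the optimal vertex, p = 0 and -2p + 7q = 62.
Solving simultaneously gives p = 0, q = 62/7.

p = 0, q = 62/7, maximum Z = 496/7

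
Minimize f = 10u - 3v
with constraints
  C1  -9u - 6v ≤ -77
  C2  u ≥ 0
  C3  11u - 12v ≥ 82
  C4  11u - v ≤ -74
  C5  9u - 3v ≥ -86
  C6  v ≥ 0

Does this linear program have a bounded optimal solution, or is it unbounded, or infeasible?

The boundaries -9u - 6v = -77 and 11u - 12v = 82 meet at (236/29, 109/174), but that point violates 11u - v ≤ -74. Every candidate vertex is excluded by some other constraint, so the feasible region is empty.

infeasible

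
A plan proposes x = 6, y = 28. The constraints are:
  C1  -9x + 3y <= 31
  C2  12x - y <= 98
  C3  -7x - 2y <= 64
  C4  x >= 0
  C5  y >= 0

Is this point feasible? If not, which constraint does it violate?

feasible

C1: 30 ≤ 31 ✓
C2: 44 ≤ 98 ✓
C3: -98 ≤ 64 ✓
C4: 6 ≥ 0 ✓
C5: 28 ≥ 0 ✓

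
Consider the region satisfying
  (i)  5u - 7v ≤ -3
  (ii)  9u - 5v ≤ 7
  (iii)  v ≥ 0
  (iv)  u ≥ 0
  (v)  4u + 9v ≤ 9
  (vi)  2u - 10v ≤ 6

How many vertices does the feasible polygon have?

3

Intersecting each pair of boundary lines and keeping only the points that satisfy every inequality leaves:
  (0, 3/7)
  (36/73, 57/73)
  (0, 1)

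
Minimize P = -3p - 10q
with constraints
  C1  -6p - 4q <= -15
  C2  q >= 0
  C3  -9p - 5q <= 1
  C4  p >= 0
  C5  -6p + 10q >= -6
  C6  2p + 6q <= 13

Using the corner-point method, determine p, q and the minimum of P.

Vertices and P = -3p - 10q:
  (29/14, 9/14) → P = -177/14
  (19/14, 12/7) → P = -297/14
  (83/28, 33/28) → P = -579/28

At the optimal vertex, -6p - 4q = -15 and 2p + 6q = 13.
Solving simultaneously gives p = 19/14, q = 12/7.

p = 19/14, q = 12/7, minimum P = -297/14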